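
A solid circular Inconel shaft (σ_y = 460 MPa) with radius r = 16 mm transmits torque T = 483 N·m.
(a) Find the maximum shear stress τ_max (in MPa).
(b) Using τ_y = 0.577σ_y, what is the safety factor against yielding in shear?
(a) For a solid circular shaft, τ_max = T·r/J with J = π·r^4/2, i.e. τ_max = 2·T / (π·r^3). Convert r = 16 mm = 0.016 m.
  τ_max = (2 × 483) / (π × 0.016^3) = 7.507 × 10⁷ Pa = 75.07 MPa
(b) τ_y = 0.577 × 460 = 265.42 MPa
  SF = τ_y/τ_max = 265.42 / 75.07 = 3.536
Final answer: (a) τ_max = 75.07 MPa, (b) SF = 3.536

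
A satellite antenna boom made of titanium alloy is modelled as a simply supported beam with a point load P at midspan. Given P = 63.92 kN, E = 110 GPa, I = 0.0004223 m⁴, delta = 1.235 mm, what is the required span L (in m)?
Model: a simply supported beam with a point load P at midspan, so delta = (P·L^3) / (48·E·I).
Solve for L: L = ((48·delta·E·I) / P)^(1/3).
Convert to SI units:
  P = 63.92 kN = 63920 N
  E = 110 GPa = 1.1 × 10¹¹ Pa
  delta = 1.235 mm = 0.001235 m
Substitute:
  L = ((48 × 0.001235 × (1.1 × 10¹¹) × 0.0004223) / 63920)^(1/3)
  L = 3.506 m
Final answer: L = 3.506 m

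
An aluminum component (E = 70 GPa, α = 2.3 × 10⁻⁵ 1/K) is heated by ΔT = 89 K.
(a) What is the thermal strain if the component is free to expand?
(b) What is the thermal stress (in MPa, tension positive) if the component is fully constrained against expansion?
(a) Free thermal strain ε_th = α·ΔT = (2.3 × 10⁻⁵) × 89 = 0.002047
(b) Fully constrained, the expansion is suppressed, so σ = -E·α·ΔT. Convert E = 70 GPa = 7 × 10¹⁰ Pa.
  σ = -(7 × 10¹⁰) × (2.3 × 10⁻⁵) × 89 = -1.433 × 10⁸ Pa = -143.3 MPa (compressive)
Final answer: (a) ε_th = 0.002047, (b) σ = -143.3 MPa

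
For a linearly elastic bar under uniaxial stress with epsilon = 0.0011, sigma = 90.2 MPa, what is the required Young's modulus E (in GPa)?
Model: a linearly elastic bar under uniaxial stress, so sigma = E·epsilon.
Solve for E: E = sigma / epsilon.
Convert to SI units:
  sigma = 90.2 MPa = 9.02 × 10⁷ Pa
Substitute:
  E = (9.02 × 10⁷) / 0.0011
  E = 8.2 × 10¹⁰ Pa
Convert: E = 8.2 × 10¹⁰ Pa = 82 GPa
Final answer: E = 82 GPa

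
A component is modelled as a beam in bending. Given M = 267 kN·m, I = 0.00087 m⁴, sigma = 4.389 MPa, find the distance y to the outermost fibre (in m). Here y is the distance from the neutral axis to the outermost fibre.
Model: a beam in bending, so sigma = (M·y) / I.
Solve for y: y = (sigma·I) / M.
Convert to SI units:
  M = 267 kN·m = 267000 N·m
  sigma = 4.389 MPa = 4.389 × 10⁶ Pa
Substitute:
  y = ((4.389 × 10⁶) × 0.00087) / 267000
  y = 0.0143 m
Final answer: y = 0.0143 m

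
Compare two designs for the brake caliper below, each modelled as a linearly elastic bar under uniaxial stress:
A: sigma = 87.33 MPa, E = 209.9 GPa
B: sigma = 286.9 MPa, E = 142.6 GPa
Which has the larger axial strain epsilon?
Model: a linearly elastic bar under uniaxial stress, so epsilon = sigma / E (SI units).
  A: epsilon = (8.733 × 10⁷) / (2.099 × 10¹¹) = 0.0004161
  B: epsilon = (2.869 × 10⁸) / (1.426 × 10¹¹) = 0.002012
0.002012 > 0.0004161, so B is larger.
Final answer: B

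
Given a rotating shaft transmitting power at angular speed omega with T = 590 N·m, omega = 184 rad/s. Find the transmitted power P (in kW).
Model: a rotating shaft transmitting power at angular speed omega, so P = T·omega.
Substitute:
  P = 590 × 184
  P = 108600 W
Convert: P = 108600 W = 108.6 kW
Final answer: P = 108.6 kW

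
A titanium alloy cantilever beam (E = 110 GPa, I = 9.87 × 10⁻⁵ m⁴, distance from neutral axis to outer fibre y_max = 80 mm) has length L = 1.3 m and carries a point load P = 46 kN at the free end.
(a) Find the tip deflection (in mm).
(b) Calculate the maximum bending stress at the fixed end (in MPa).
(a) Tip deflection of a cantilever with an end point load: δ = P·L^3 / (3·E·I). Convert P = 46 kN = 46000 N, E = 110 GPa = 1.1 × 10¹¹ Pa.
  δ = (46000 × 1.3^3) / (3 × (1.1 × 10¹¹) × (9.87 × 10⁻⁵)) = 0.003103 m = 3.103 mm
(b) Maximum bending moment at the fixed end: M = P·L = 46000 × 1.3 = 59800 N·m. Convert y_max = 80 mm = 0.08 m.
  σ = M·y_max / I = (59800 × 0.08) / (9.87 × 10⁻⁵) = 4.847 × 10⁷ Pa = 48.47 MPa
Final answer: (a) δ = 3.103 mm, (b) σ = 48.47 MPa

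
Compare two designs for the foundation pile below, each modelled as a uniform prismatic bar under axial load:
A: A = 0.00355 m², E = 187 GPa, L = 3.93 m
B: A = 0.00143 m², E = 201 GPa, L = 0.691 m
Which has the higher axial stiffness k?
Model: a uniform prismatic bar under axial load, so k = (A·E) / L (SI units).
  A: k = (0.00355 × (1.87 × 10¹¹)) / 3.93 = 1.689 × 10⁸ N/m = 168.9 MN/m
  B: k = (0.00143 × (2.01 × 10¹¹)) / 0.691 = 4.16 × 10⁸ N/m = 416 MN/m
416 MN/m > 168.9 MN/m, so B is larger.
Final answer: B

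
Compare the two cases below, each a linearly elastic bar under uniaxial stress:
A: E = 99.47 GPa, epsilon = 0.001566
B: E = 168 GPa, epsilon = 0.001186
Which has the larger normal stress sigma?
Model: a linearly elastic bar under uniaxial stress, so sigma = E·epsilon (SI units).
  A: sigma = (9.947 × 10¹⁰) × 0.001566 = 1.558 × 10⁸ Pa = 155.8 MPa
  B: sigma = (1.68 × 10¹¹) × 0.001186 = 1.992 × 10⁸ Pa = 199.2 MPa
199.2 MPa > 155.8 MPa, so B is larger.
Final answer: B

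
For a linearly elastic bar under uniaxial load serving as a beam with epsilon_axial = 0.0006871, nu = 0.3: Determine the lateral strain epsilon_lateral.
Model: a linearly elastic bar under uniaxial load, so epsilon_lateral = -nu·epsilon_axial.
Substitute:
  epsilon_lateral = -(0.3 × 0.0006871)
  epsilon_lateral = -0.0002061
Final answer: epsilon_lateral = -0.0002061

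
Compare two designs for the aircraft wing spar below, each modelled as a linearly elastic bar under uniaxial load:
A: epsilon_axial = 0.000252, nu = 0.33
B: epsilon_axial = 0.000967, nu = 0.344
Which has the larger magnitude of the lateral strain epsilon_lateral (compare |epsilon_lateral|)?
Model: a linearly elastic bar under uniaxial load, so epsilon_lateral = -nu·epsilon_axial (SI units).
  A: epsilon_lateral = -(0.33 × 0.000252) = -8.316 × 10⁻⁵
  B: epsilon_lateral = -(0.344 × 0.000967) = -0.0003326
|epsilon_lateral|: A = 8.316 × 10⁻⁵, B = 0.0003326, so B is larger in magnitude.
Final answer: B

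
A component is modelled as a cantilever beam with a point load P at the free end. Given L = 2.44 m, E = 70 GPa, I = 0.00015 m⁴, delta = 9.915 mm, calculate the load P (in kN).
Model: a cantilever beam with a point load P at the free end, so delta = (P·L^3) / (3·E·I).
Solve for P: P = (3·delta·E·I) / L^3.
Convert to SI units:
  E = 70 GPa = 7 × 10¹⁰ Pa
  delta = 9.915 mm = 0.009915 m
Substitute:
  P = (3 × 0.009915 × (7 × 10¹⁰) × 0.00015) / 2.44^3
  P = 21500 N
Convert: P = 21500 N = 21.5 kN
Final answer: P = 21.5 kN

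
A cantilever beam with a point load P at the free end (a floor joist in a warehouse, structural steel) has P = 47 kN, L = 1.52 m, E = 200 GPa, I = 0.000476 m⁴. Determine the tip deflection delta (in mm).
Model: a cantilever beam with a point load P at the free end, so delta = (P·L^3) / (3·E·I).
Convert to SI units:
  P = 47 kN = 47000 N
  E = 200 GPa = 2 × 10¹¹ Pa
Substitute:
  delta = (47000 × 1.52^3) / (3 × (2 × 10¹¹) × 0.000476)
  delta = 0.0005779 m
Convert: delta = 0.0005779 m = 0.5779 mm
Final answer: delta = 0.5779 mm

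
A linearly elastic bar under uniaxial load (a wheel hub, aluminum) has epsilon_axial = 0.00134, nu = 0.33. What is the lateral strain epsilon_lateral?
Model: a linearly elastic bar under uniaxial load, so epsilon_lateral = -nu·epsilon_axial.
Substitute:
  epsilon_lateral = -(0.33 × 0.00134)
  epsilon_lateral = -0.0004422
Final answer: epsilon_lateral = -0.0004422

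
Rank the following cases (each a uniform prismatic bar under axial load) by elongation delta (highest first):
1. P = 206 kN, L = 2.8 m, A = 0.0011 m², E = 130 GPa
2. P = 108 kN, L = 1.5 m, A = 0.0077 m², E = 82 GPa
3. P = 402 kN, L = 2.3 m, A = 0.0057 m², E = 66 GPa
Model: a uniform prismatic bar under axial load, so delta = (P·L) / (A·E) (SI units).
  Case 1: delta = (206000 × 2.8) / (0.0011 × (1.3 × 10¹¹)) = 0.004034 m = 4.034 mm
  Case 2: delta = (108000 × 1.5) / (0.0077 × (8.2 × 10¹⁰)) = 0.0002566 m = 0.2566 mm
  Case 3: delta = (402000 × 2.3) / (0.0057 × (6.6 × 10¹⁰)) = 0.002458 m = 2.458 mm
Ordering: 4.034 mm (case 1) > 2.458 mm (case 3) > 0.2566 mm (case 2)
Final answer: 1, 3, 2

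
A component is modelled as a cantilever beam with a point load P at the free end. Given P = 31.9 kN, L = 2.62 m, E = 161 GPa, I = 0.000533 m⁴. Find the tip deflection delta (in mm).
Model: a cantilever beam with a point load P at the free end, so delta = (P·L^3) / (3·E·I).
Convert to SI units:
  P = 31.9 kN = 31900 N
  E = 161 GPa = 1.61 × 10¹¹ Pa
Substitute:
  delta = (31900 × 2.62^3) / (3 × (1.61 × 10¹¹) × 0.000533)
  delta = 0.002229 m
Convert: delta = 0.002229 m = 2.229 mm
Final answer: delta = 2.229 mm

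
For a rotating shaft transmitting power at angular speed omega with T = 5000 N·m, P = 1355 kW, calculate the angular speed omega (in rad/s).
Model: a rotating shaft transmitting power at angular speed omega, so P = T·omega.
Solve for omega: omega = P / T.
Convert to SI units:
  P = 1355 kW = 1.355 × 10⁶ W
Substitute:
  omega = (1.355 × 10⁶) / 5000
  omega = 271 rad/s
Final answer: omega = 271 rad/s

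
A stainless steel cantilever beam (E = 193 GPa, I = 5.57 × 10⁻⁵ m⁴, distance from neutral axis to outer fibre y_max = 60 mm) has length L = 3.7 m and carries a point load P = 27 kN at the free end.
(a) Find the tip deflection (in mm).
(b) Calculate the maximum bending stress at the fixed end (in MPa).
(a) Tip deflection of a cantilever with an end point load: δ = P·L^3 / (3·E·I). Convert P = 27 kN = 27000 N, E = 193 GPa = 1.93 × 10¹¹ Pa.
  δ = (27000 × 3.7^3) / (3 × (1.93 × 10¹¹) × (5.57 × 10⁻⁵)) = 0.04241 m = 42.41 mm
(b) Maximum bending moment at the fixed end: M = P·L = 27000 × 3.7 = 99900 N·m. Convert y_max = 60 mm = 0.06 m.
  σ = M·y_max / I = (99900 × 0.06) / (5.57 × 10⁻⁵) = 1.076 × 10⁸ Pa = 107.6 MPa
Final answer: (a) δ = 42.41 mm, (b) σ = 107.6 MPa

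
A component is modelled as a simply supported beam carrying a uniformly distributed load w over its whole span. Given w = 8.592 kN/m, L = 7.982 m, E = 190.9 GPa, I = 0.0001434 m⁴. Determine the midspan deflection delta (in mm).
Model: a simply supported beam carrying a uniformly distributed load w over its whole span, so delta = (5·w·L^4) / (384·E·I).
Convert to SI units:
  w = 8.592 kN/m = 8592 N/m
  E = 190.9 GPa = 1.909 × 10¹¹ Pa
Substitute:
  delta = (5 × 8592 × 7.982^4) / (384 × (1.909 × 10¹¹) × 0.0001434)
  delta = 0.01659 m
Convert: delta = 0.01659 m = 16.59 mm
Final answer: delta = 16.59 mm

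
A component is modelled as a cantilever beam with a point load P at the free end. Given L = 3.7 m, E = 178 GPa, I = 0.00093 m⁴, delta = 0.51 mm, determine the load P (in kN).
Model: a cantilever beam with a point load P at the free end, so delta = (P·L^3) / (3·E·I).
Solve for P: P = (3·delta·E·I) / L^3.
Convert to SI units:
  E = 178 GPa = 1.78 × 10¹¹ Pa
  delta = 0.51 mm = 0.00051 m
Substitute:
  P = (3 × 0.00051 × (1.78 × 10¹¹) × 0.00093) / 3.7^3
  P = 5000 N
Convert: P = 5000 N = 5 kN
Final answer: P = 5 kN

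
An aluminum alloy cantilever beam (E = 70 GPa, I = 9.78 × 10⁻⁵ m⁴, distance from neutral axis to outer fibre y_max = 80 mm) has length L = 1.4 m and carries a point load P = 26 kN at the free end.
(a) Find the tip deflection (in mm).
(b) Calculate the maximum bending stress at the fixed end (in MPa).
(a) Tip deflection of a cantilever with an end point load: δ = P·L^3 / (3·E·I). Convert P = 26 kN = 26000 N, E = 70 GPa = 7 × 10¹⁰ Pa.
  δ = (26000 × 1.4^3) / (3 × (7 × 10¹⁰) × (9.78 × 10⁻⁵)) = 0.003474 m = 3.474 mm
(b) Maximum bending moment at the fixed end: M = P·L = 26000 × 1.4 = 36400 N·m. Convert y_max = 80 mm = 0.08 m.
  σ = M·y_max / I = (36400 × 0.08) / (9.78 × 10⁻⁵) = 2.978 × 10⁷ Pa = 29.78 MPa
Final answer: (a) δ = 3.474 mm, (b) σ = 29.78 MPa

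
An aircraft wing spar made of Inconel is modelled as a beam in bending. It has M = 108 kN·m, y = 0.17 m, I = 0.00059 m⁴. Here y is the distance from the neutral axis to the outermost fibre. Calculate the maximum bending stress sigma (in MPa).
Model: a beam in bending, so sigma = (M·y) / I.
Convert to SI units:
  M = 108 kN·m = 108000 N·m
Substitute:
  sigma = (108000 × 0.17) / 0.00059
  sigma = 3.112 × 10⁷ Pa
Convert: sigma = 3.112 × 10⁷ Pa = 31.12 MPa
Final answer: sigma = 31.12 MPa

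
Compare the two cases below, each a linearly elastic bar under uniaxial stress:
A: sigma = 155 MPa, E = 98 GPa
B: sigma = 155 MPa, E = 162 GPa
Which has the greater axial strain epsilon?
Model: a linearly elastic bar under uniaxial stress, so epsilon = sigma / E (SI units).
  A: epsilon = (1.55 × 10⁸) / (9.8 × 10¹⁰) = 0.001582
  B: epsilon = (1.55 × 10⁸) / (1.62 × 10¹¹) = 0.0009568
0.001582 > 0.0009568, so A is larger.
Final answer: A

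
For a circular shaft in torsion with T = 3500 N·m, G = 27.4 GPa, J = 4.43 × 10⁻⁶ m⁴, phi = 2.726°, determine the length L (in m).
Model: a circular shaft in torsion, so phi = (T·L) / (G·J).
Solve for L: L = (phi·G·J) / T.
Convert to SI units:
  G = 27.4 GPa = 2.74 × 10¹⁰ Pa
  phi = 2.726° = 0.04758 rad
Substitute:
  L = (0.04758 × (2.74 × 10¹⁰) × (4.43 × 10⁻⁶)) / 3500
  L = 1.65 m
Final answer: L = 1.65 m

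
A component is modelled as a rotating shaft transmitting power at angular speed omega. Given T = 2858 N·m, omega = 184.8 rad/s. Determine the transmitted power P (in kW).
Model: a rotating shaft transmitting power at angular speed omega, so P = T·omega.
Substitute:
  P = 2858 × 184.8
  P = 528200 W
Convert: P = 528200 W = 528.2 kW
Final answer: P = 528.2 kW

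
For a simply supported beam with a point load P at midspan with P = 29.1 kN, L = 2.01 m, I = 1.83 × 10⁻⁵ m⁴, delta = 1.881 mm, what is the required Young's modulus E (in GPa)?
Model: a simply supported beam with a point load P at midspan, so delta = (P·L^3) / (48·E·I).
Solve for E: E = (P·L^3) / (48·delta·I).
Convert to SI units:
  P = 29.1 kN = 29100 N
  delta = 1.881 mm = 0.001881 m
Substitute:
  E = (29100 × 2.01^3) / (48 × 0.001881 × (1.83 × 10⁻⁵))
  E = 1.43 × 10¹¹ Pa
Convert: E = 1.43 × 10¹¹ Pa = 143 GPa
Final answer: E = 143 GPa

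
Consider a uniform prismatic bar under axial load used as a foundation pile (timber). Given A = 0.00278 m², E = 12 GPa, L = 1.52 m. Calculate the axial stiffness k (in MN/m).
Model: a uniform prismatic bar under axial load, so k = (A·E) / L.
Convert to SI units:
  E = 12 GPa = 1.2 × 10¹⁰ Pa
Substitute:
  k = (0.00278 × (1.2 × 10¹⁰)) / 1.52
  k = 2.195 × 10⁷ N/m
Convert: k = 2.195 × 10⁷ N/m = 21.95 MN/m
Final answer: k = 21.95 MN/m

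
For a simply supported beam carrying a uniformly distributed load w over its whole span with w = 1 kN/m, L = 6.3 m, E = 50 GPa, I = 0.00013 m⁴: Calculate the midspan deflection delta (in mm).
Model: a simply supported beam carrying a uniformly distributed load w over its whole span, so delta = (5·w·L^4) / (384·E·I).
Convert to SI units:
  w = 1 kN/m = 1000 N/m
  E = 50 GPa = 5 × 10¹⁰ Pa
Substitute:
  delta = (5 × 1000 × 6.3^4) / (384 × (5 × 10¹⁰) × 0.00013)
  delta = 0.003156 m
Convert: delta = 0.003156 m = 3.156 mm
Final answer: delta = 3.156 mm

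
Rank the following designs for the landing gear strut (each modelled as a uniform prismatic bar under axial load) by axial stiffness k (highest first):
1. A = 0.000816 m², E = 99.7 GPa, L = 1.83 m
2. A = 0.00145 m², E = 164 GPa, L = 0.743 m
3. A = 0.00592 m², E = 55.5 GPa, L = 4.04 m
Model: a uniform prismatic bar under axial load, so k = (A·E) / L (SI units).
  Case 1: k = (0.000816 × (9.97 × 10¹⁰)) / 1.83 = 4.446 × 10⁷ N/m = 44.46 MN/m
  Case 2: k = (0.00145 × (1.64 × 10¹¹)) / 0.743 = 3.201 × 10⁸ N/m = 320.1 MN/m
  Case 3: k = (0.00592 × (5.55 × 10¹⁰)) / 4.04 = 8.133 × 10⁷ N/m = 81.33 MN/m
Ordering: 320.1 MN/m (case 2) > 81.33 MN/m (case 3) > 44.46 MN/m (case 1)
Final answer: 2, 3, 1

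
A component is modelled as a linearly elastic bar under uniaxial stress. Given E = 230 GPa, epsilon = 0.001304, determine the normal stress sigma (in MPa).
Model: a linearly elastic bar under uniaxial stress, so epsilon = sigma / E.
Solve for sigma: sigma = epsilon·E.
Convert to SI units:
  E = 230 GPa = 2.3 × 10¹¹ Pa
Substitute:
  sigma = 0.001304 × (2.3 × 10¹¹)
  sigma = 2.999 × 10⁸ Pa
Convert: sigma = 2.999 × 10⁸ Pa = 299.9 MPa
Final answer: sigma = 299.9 MPa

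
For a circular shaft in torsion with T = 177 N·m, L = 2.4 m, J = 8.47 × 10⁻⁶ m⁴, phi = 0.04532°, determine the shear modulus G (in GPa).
Model: a circular shaft in torsion, so phi = (T·L) / (G·J).
Solve for G: G = (T·L) / (phi·J).
Convert to SI units:
  phi = 0.04532° = 0.000791 rad
Substitute:
  G = (177 × 2.4) / (0.000791 × (8.47 × 10⁻⁶))
  G = 6.341 × 10¹⁰ Pa
Convert: G = 6.341 × 10¹⁰ Pa = 63.41 GPa
Final answer: G = 63.41 GPa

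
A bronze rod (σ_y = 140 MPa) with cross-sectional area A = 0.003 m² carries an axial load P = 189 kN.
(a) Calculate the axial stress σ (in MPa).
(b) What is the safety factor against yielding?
(a) Axial stress σ = P/A. Convert P = 189 kN = 189000 N.
  σ = 189000 / 0.003 = 6.3 × 10⁷ Pa = 63 MPa
(b) Safety factor SF = σ_y/σ = 140 / 63 = 2.222
Final answer: (a) σ = 63 MPa, (b) SF = 2.222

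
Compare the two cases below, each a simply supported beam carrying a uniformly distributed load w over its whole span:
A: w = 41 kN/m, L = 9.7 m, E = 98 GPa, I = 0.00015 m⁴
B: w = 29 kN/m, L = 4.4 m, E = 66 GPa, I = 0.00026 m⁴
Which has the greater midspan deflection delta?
Model: a simply supported beam carrying a uniformly distributed load w over its whole span, so delta = (5·w·L^4) / (384·E·I) (SI units).
  A: delta = (5 × 41000 × 9.7^4) / (384 × (9.8 × 10¹⁰) × 0.00015) = 0.3215 m = 321.5 mm
  B: delta = (5 × 29000 × 4.4^4) / (384 × (6.6 × 10¹⁰) × 0.00026) = 0.008248 m = 8.248 mm
321.5 mm > 8.248 mm, so A is larger.
Final answer: A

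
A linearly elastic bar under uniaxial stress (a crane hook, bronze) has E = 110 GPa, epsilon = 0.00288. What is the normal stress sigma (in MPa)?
Model: a linearly elastic bar under uniaxial stress, so sigma = E·epsilon.
Convert to SI units:
  E = 110 GPa = 1.1 × 10¹¹ Pa
Substitute:
  sigma = (1.1 × 10¹¹) × 0.00288
  sigma = 3.168 × 10⁸ Pa
Convert: sigma = 3.168 × 10⁸ Pa = 316.8 MPa
Final answer: sigma = 316.8 MPa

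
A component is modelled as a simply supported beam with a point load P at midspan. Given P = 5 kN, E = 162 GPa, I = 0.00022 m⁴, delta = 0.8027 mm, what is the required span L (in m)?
Model: a simply supported beam with a point load P at midspan, so delta = (P·L^3) / (48·E·I).
Solve for L: L = ((48·delta·E·I) / P)^(1/3).
Convert to SI units:
  P = 5 kN = 5000 N
  E = 162 GPa = 1.62 × 10¹¹ Pa
  delta = 0.8027 mm = 0.0008027 m
Substitute:
  L = ((48 × 0.0008027 × (1.62 × 10¹¹) × 0.00022) / 5000)^(1/3)
  L = 6.5 m
Final answer: L = 6.5 m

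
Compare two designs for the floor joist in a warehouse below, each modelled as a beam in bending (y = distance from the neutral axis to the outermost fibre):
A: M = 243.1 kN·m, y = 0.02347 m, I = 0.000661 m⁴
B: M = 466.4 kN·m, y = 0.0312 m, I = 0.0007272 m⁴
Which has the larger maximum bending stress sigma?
Model: a beam in bending (y = distance from the neutral axis to the outermost fibre), so sigma = (M·y) / I (SI units).
  A: sigma = (243100 × 0.02347) / 0.000661 = 8.632 × 10⁶ Pa = 8.632 MPa
  B: sigma = (466400 × 0.0312) / 0.0007272 = 2.001 × 10⁷ Pa = 20.01 MPa
20.01 MPa > 8.632 MPa, so B is larger.
Final answer: B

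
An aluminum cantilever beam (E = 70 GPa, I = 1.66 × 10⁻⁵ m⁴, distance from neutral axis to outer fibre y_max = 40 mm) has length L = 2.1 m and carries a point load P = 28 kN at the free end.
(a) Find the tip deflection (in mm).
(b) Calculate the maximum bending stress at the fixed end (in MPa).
(a) Tip deflection of a cantilever with an end point load: δ = P·L^3 / (3·E·I). Convert P = 28 kN = 28000 N, E = 70 GPa = 7 × 10¹⁰ Pa.
  δ = (28000 × 2.1^3) / (3 × (7 × 10¹⁰) × (1.66 × 10⁻⁵)) = 0.07439 m = 74.39 mm
(b) Maximum bending moment at the fixed end: M = P·L = 28000 × 2.1 = 58800 N·m. Convert y_max = 40 mm = 0.04 m.
  σ = M·y_max / I = (58800 × 0.04) / (1.66 × 10⁻⁵) = 1.417 × 10⁸ Pa = 141.7 MPa
Final answer: (a) δ = 74.39 mm, (b) σ = 141.7 MPa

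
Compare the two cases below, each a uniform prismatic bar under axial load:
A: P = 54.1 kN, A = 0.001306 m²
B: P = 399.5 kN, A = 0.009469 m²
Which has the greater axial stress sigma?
Model: a uniform prismatic bar under axial load, so sigma = P / A (SI units).
  A: sigma = 54100 / 0.001306 = 4.142 × 10⁷ Pa = 41.42 MPa
  B: sigma = 399500 / 0.009469 = 4.219 × 10⁷ Pa = 42.19 MPa
42.19 MPa > 41.42 MPa, so B is larger.
Final answer: B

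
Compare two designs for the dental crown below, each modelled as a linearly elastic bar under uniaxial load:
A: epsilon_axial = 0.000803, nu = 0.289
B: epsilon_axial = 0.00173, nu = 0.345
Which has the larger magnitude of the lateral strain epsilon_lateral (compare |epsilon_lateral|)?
Model: a linearly elastic bar under uniaxial load, so epsilon_lateral = -nu·epsilon_axial (SI units).
  A: epsilon_lateral = -(0.289 × 0.000803) = -0.0002321
  B: epsilon_lateral = -(0.345 × 0.00173) = -0.0005968
|epsilon_lateral|: A = 0.0002321, B = 0.0005968, so B is larger in magnitude.
Final answer: B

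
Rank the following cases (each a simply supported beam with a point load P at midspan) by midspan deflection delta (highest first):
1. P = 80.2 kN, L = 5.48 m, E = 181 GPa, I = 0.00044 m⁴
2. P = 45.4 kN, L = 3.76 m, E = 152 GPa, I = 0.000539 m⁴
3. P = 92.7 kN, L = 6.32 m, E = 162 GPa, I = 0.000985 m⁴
Model: a simply supported beam with a point load P at midspan, so delta = (P·L^3) / (48·E·I) (SI units).
  Case 1: delta = (80200 × 5.48^3) / (48 × (1.81 × 10¹¹) × 0.00044) = 0.003453 m = 3.453 mm
  Case 2: delta = (45400 × 3.76^3) / (48 × (1.52 × 10¹¹) × 0.000539) = 0.0006137 m = 0.6137 mm
  Case 3: delta = (92700 × 6.32^3) / (48 × (1.62 × 10¹¹) × 0.000985) = 0.003055 m = 3.055 mm
Ordering: 3.453 mm (case 1) > 3.055 mm (case 3) > 0.6137 mm (case 2)
Final answer: 1, 3, 2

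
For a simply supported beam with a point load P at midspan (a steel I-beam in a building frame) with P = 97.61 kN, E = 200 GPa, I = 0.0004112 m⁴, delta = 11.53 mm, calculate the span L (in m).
Model: a simply supported beam with a point load P at midspan, so delta = (P·L^3) / (48·E·I).
Solve for L: L = ((48·delta·E·I) / P)^(1/3).
Convert to SI units:
  P = 97.61 kN = 97610 N
  E = 200 GPa = 2 × 10¹¹ Pa
  delta = 11.53 mm = 0.01153 m
Substitute:
  L = ((48 × 0.01153 × (2 × 10¹¹) × 0.0004112) / 97610)^(1/3)
  L = 7.754 m
Final answer: L = 7.754 m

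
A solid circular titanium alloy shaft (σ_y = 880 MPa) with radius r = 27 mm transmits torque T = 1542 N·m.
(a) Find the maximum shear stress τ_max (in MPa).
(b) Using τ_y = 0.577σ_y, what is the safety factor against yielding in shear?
(a) For a solid circular shaft, τ_max = T·r/J with J = π·r^4/2, i.e. τ_max = 2·T / (π·r^3). Convert r = 27 mm = 0.027 m.
  τ_max = (2 × 1542) / (π × 0.027^3) = 4.987 × 10⁷ Pa = 49.87 MPa
(b) τ_y = 0.577 × 880 = 507.76 MPa
  SF = τ_y/τ_max = 507.76 / 49.87 = 10.18
Final answer: (a) τ_max = 49.87 MPa, (b) SF = 10.18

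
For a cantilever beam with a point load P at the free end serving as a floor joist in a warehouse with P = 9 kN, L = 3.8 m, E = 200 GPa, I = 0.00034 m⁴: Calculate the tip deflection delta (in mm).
Model: a cantilever beam with a point load P at the free end, so delta = (P·L^3) / (3·E·I).
Convert to SI units:
  P = 9 kN = 9000 N
  E = 200 GPa = 2 × 10¹¹ Pa
Substitute:
  delta = (9000 × 3.8^3) / (3 × (2 × 10¹¹) × 0.00034)
  delta = 0.002421 m
Convert: delta = 0.002421 m = 2.421 mm
Final answer: delta = 2.421 mm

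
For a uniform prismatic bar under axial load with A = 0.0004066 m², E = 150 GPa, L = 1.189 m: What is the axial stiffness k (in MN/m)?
Model: a uniform prismatic bar under axial load, so k = (A·E) / L.
Convert to SI units:
  E = 150 GPa = 1.5 × 10¹¹ Pa
Substitute:
  k = (0.0004066 × (1.5 × 10¹¹)) / 1.189
  k = 5.13 × 10⁷ N/m
Convert: k = 5.13 × 10⁷ N/m = 51.3 MN/m
Final answer: k = 51.3 MN/m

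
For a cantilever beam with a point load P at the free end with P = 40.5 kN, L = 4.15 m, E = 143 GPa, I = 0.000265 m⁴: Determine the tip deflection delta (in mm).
Model: a cantilever beam with a point load P at the free end, so delta = (P·L^3) / (3·E·I).
Convert to SI units:
  P = 40.5 kN = 40500 N
  E = 143 GPa = 1.43 × 10¹¹ Pa
Substitute:
  delta = (40500 × 4.15^3) / (3 × (1.43 × 10¹¹) × 0.000265)
  delta = 0.02546 m
Convert: delta = 0.02546 m = 25.46 mm
Final answer: delta = 25.46 mm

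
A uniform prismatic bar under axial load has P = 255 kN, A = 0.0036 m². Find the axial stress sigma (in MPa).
Model: a uniform prismatic bar under axial load, so sigma = P / A.
Convert to SI units:
  P = 255 kN = 255000 N
Substitute:
  sigma = 255000 / 0.0036
  sigma = 7.083 × 10⁷ Pa
Convert: sigma = 7.083 × 10⁷ Pa = 70.83 MPa
Final answer: sigma = 70.83 MPa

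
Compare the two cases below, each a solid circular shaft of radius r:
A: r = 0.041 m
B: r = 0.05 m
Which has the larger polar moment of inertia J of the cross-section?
Model: a solid circular shaft of radius r, so J = (π·r^4) / 2 (SI units).
  A: J = (π × 0.041^4) / 2 = 4.439 × 10⁻⁶ m⁴
  B: J = (π × 0.05^4) / 2 = 9.817 × 10⁻⁶ m⁴
9.817 × 10⁻⁶ m⁴ > 4.439 × 10⁻⁶ m⁴, so B is larger.
Final answer: B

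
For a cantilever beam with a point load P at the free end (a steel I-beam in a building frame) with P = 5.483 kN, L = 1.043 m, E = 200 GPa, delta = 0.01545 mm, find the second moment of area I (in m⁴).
Model: a cantilever beam with a point load P at the free end, so delta = (P·L^3) / (3·E·I).
Solve for I: I = (P·L^3) / (3·delta·E).
Convert to SI units:
  P = 5.483 kN = 5483 N
  E = 200 GPa = 2 × 10¹¹ Pa
  delta = 0.01545 mm = 1.545 × 10⁻⁵ m
Substitute:
  I = (5483 × 1.043^3) / (3 × (1.545 × 10⁻⁵) × (2 × 10¹¹))
  I = 0.0006711 m⁴
Final answer: I = 0.0006711 m⁴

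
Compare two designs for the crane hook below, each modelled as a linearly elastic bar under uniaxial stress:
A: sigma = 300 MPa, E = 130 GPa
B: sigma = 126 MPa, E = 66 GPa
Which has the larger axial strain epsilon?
Model: a linearly elastic bar under uniaxial stress, so epsilon = sigma / E (SI units).
  A: epsilon = (3 × 10⁸) / (1.3 × 10¹¹) = 0.002308
  B: epsilon = (1.26 × 10⁸) / (6.6 × 10¹⁰) = 0.001909
0.002308 > 0.001909, so A is larger.
Final answer: A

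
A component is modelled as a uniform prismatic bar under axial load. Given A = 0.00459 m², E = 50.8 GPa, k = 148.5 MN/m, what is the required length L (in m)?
Model: a uniform prismatic bar under axial load, so k = (A·E) / L.
Solve for L: L = (A·E) / k.
Convert to SI units:
  E = 50.8 GPa = 5.08 × 10¹⁰ Pa
  k = 148.5 MN/m = 1.485 × 10⁸ N/m
Substitute:
  L = (0.00459 × (5.08 × 10¹⁰)) / (1.485 × 10⁸)
  L = 1.57 m
Final answer: L = 1.57 m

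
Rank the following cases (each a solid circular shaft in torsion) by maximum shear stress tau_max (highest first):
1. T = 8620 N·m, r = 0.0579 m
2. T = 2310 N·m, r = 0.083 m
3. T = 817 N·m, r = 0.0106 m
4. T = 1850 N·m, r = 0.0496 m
Model: a solid circular shaft in torsion, so tau_max = (2·T) / (π·r^3) (SI units).
  Case 1: tau_max = (2 × 8620) / (π × 0.0579^3) = 2.827 × 10⁷ Pa = 28.27 MPa
  Case 2: tau_max = (2 × 2310) / (π × 0.083^3) = 2.572 × 10⁶ Pa = 2.572 MPa
  Case 3: tau_max = (2 × 817) / (π × 0.0106^3) = 4.367 × 10⁸ Pa = 436.7 MPa
  Case 4: tau_max = (2 × 1850) / (π × 0.0496^3) = 9.652 × 10⁶ Pa = 9.652 MPa
Ordering: 436.7 MPa (case 3) > 28.27 MPa (case 1) > 9.652 MPa (case 4) > 2.572 MPa (case 2)
Final answer: 3, 1, 4, 2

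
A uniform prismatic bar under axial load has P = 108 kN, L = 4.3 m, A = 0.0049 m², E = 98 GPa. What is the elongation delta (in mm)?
Model: a uniform prismatic bar under axial load, so delta = (P·L) / (A·E).
Convert to SI units:
  P = 108 kN = 108000 N
  E = 98 GPa = 9.8 × 10¹⁰ Pa
Substitute:
  delta = (108000 × 4.3) / (0.0049 × (9.8 × 10¹⁰))
  delta = 0.0009671 m
Convert: delta = 0.0009671 m = 0.9671 mm
Final answer: delta = 0.9671 mm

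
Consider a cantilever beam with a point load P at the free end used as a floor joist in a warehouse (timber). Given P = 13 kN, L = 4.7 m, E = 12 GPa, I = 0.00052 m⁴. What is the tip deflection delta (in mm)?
Model: a cantilever beam with a point load P at the free end, so delta = (P·L^3) / (3·E·I).
Convert to SI units:
  P = 13 kN = 13000 N
  E = 12 GPa = 1.2 × 10¹⁰ Pa
Substitute:
  delta = (13000 × 4.7^3) / (3 × (1.2 × 10¹⁰) × 0.00052)
  delta = 0.0721 m
Convert: delta = 0.0721 m = 72.1 mm
Final answer: delta = 72.1 mm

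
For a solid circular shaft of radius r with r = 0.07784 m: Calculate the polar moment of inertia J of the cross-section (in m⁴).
Model: a solid circular shaft of radius r, so J = (π·r^4) / 2.
Substitute:
  J = (π × 0.07784^4) / 2
  J = 5.767 × 10⁻⁵ m⁴
Final answer: J = 5.767 × 10⁻⁵ m⁴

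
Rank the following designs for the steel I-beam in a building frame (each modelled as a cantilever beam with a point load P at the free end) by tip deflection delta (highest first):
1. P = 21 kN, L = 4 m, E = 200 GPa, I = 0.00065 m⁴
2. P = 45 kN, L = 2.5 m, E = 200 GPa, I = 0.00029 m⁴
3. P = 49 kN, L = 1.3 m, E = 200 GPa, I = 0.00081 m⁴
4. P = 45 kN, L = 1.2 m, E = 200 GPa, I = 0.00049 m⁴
Model: a cantilever beam with a point load P at the free end, so delta = (P·L^3) / (3·E·I) (SI units).
  Case 1: delta = (21000 × 4^3) / (3 × (2 × 10¹¹) × 0.00065) = 0.003446 m = 3.446 mm
  Case 2: delta = (45000 × 2.5^3) / (3 × (2 × 10¹¹) × 0.00029) = 0.004041 m = 4.041 mm
  Case 3: delta = (49000 × 1.3^3) / (3 × (2 × 10¹¹) × 0.00081) = 0.0002215 m = 0.2215 mm
  Case 4: delta = (45000 × 1.2^3) / (3 × (2 × 10¹¹) × 0.00049) = 0.0002645 m = 0.2645 mm
Ordering: 4.041 mm (case 2) > 3.446 mm (case 1) > 0.2645 mm (case 4) > 0.2215 mm (case 3)
Final answer: 2, 1, 4, 3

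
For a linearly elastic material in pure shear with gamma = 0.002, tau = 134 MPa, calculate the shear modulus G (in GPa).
Model: a linearly elastic material in pure shear, so tau = G·gamma.
Solve for G: G = tau / gamma.
Convert to SI units:
  tau = 134 MPa = 1.34 × 10⁸ Pa
Substitute:
  G = (1.34 × 10⁸) / 0.002
  G = 6.7 × 10¹⁰ Pa
Convert: G = 6.7 × 10¹⁰ Pa = 67 GPa
Final answer: G = 67 GPa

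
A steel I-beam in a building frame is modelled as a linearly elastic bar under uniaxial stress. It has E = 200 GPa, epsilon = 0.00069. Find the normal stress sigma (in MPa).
Model: a linearly elastic bar under uniaxial stress, so sigma = E·epsilon.
Convert to SI units:
  E = 200 GPa = 2 × 10¹¹ Pa
Substitute:
  sigma = (2 × 10¹¹) × 0.00069
  sigma = 1.38 × 10⁸ Pa
Convert: sigma = 1.38 × 10⁸ Pa = 138 MPa
Final answer: sigma = 138 MPa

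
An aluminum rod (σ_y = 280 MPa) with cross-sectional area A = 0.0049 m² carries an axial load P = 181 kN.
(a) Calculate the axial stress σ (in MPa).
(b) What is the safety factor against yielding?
(a) Axial stress σ = P/A. Convert P = 181 kN = 181000 N.
  σ = 181000 / 0.0049 = 3.694 × 10⁷ Pa = 36.94 MPa
(b) Safety factor SF = σ_y/σ = 280 / 36.94 = 7.58
Final answer: (a) σ = 36.94 MPa, (b) SF = 7.58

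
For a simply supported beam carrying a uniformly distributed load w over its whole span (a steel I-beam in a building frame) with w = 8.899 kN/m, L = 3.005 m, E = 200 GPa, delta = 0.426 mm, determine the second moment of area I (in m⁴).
Model: a simply supported beam carrying a uniformly distributed load w over its whole span, so delta = (5·w·L^4) / (384·E·I).
Solve for I: I = (5·w·L^4) / (384·delta·E).
Convert to SI units:
  w = 8.899 kN/m = 8899 N/m
  E = 200 GPa = 2 × 10¹¹ Pa
  delta = 0.426 mm = 0.000426 m
Substitute:
  I = (5 × 8899 × 3.005^4) / (384 × 0.000426 × (2 × 10¹¹))
  I = 0.0001109 m⁴
Final answer: I = 0.0001109 m⁴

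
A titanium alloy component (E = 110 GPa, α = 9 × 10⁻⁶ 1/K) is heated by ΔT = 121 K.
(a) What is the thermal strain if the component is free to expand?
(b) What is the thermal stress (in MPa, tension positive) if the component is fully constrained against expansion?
(a) Free thermal strain ε_th = α·ΔT = (9 × 10⁻⁶) × 121 = 0.001089
(b) Fully constrained, the expansion is suppressed, so σ = -E·α·ΔT. Convert E = 110 GPa = 1.1 × 10¹¹ Pa.
  σ = -(1.1 × 10¹¹) × (9 × 10⁻⁶) × 121 = -1.198 × 10⁸ Pa = -119.8 MPa (compressive)
Final answer: (a) ε_th = 0.001089, (b) σ = -119.8 MPa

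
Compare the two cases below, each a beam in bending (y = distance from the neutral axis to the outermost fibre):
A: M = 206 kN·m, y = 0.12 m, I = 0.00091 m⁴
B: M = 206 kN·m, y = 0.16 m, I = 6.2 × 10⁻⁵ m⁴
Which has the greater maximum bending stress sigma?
Model: a beam in bending (y = distance from the neutral axis to the outermost fibre), so sigma = (M·y) / I (SI units).
  A: sigma = (206000 × 0.12) / 0.00091 = 2.716 × 10⁷ Pa = 27.16 MPa
  B: sigma = (206000 × 0.16) / (6.2 × 10⁻⁵) = 5.316 × 10⁸ Pa = 531.6 MPa
531.6 MPa > 27.16 MPa, so B is larger.
Final answer: B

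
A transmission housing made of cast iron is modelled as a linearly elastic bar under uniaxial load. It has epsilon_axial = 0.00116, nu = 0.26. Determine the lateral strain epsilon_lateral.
Model: a linearly elastic bar under uniaxial load, so epsilon_lateral = -nu·epsilon_axial.
Substitute:
  epsilon_lateral = -(0.26 × 0.00116)
  epsilon_lateral = -0.0003016
Final answer: epsilon_lateral = -0.0003016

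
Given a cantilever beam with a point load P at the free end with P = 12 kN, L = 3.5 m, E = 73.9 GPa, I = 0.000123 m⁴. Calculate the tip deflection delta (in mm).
Model: a cantilever beam with a point load P at the free end, so delta = (P·L^3) / (3·E·I).
Convert to SI units:
  P = 12 kN = 12000 N
  E = 73.9 GPa = 7.39 × 10¹⁰ Pa
Substitute:
  delta = (12000 × 3.5^3) / (3 × (7.39 × 10¹⁰) × 0.000123)
  delta = 0.01887 m
Convert: delta = 0.01887 m = 18.87 mm
Final answer: delta = 18.87 mm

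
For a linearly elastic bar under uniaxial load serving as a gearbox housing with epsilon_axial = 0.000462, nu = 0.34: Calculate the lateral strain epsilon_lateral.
Model: a linearly elastic bar under uniaxial load, so epsilon_lateral = -nu·epsilon_axial.
Substitute:
  epsilon_lateral = -(0.34 × 0.000462)
  epsilon_lateral = -0.0001571
Final answer: epsilon_lateral = -0.0001571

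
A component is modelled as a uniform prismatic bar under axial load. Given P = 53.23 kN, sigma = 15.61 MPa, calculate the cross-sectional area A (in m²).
Model: a uniform prismatic bar under axial load, so sigma = P / A.
Solve for A: A = P / sigma.
Convert to SI units:
  P = 53.23 kN = 53230 N
  sigma = 15.61 MPa = 1.561 × 10⁷ Pa
Substitute:
  A = 53230 / (1.561 × 10⁷)
  A = 0.00341 m²
Final answer: A = 0.00341 m²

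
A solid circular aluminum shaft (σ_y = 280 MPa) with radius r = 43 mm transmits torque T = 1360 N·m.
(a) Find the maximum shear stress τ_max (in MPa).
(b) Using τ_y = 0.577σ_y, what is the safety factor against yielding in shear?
(a) For a solid circular shaft, τ_max = T·r/J with J = π·r^4/2, i.e. τ_max = 2·T / (π·r^3). Convert r = 43 mm = 0.043 m.
  τ_max = (2 × 1360) / (π × 0.043^3) = 1.089 × 10⁷ Pa = 10.89 MPa
(b) τ_y = 0.577 × 280 = 161.56 MPa
  SF = τ_y/τ_max = 161.56 / 10.89 = 14.84
Final answer: (a) τ_max = 10.89 MPa, (b) SF = 14.84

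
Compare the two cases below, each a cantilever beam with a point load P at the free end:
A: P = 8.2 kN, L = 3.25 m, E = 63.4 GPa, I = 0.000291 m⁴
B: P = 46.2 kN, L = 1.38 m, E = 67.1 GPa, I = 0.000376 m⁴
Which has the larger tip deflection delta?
Model: a cantilever beam with a point load P at the free end, so delta = (P·L^3) / (3·E·I) (SI units).
  A: delta = (8200 × 3.25^3) / (3 × (6.34 × 10¹⁰) × 0.000291) = 0.005086 m = 5.086 mm
  B: delta = (46200 × 1.38^3) / (3 × (6.71 × 10¹⁰) × 0.000376) = 0.001604 m = 1.604 mm
5.086 mm > 1.604 mm, so A is larger.
Final answer: A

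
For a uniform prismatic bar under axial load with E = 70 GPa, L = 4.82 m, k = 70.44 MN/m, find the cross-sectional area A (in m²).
Model: a uniform prismatic bar under axial load, so k = (A·E) / L.
Solve for A: A = (k·L) / E.
Convert to SI units:
  E = 70 GPa = 7 × 10¹⁰ Pa
  k = 70.44 MN/m = 7.044 × 10⁷ N/m
Substitute:
  A = ((7.044 × 10⁷) × 4.82) / (7 × 10¹⁰)
  A = 0.00485 m²
Final answer: A = 0.00485 m²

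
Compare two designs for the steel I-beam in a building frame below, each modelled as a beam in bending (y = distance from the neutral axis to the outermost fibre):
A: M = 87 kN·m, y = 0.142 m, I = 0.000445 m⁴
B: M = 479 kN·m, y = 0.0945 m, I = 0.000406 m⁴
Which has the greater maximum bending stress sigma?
Model: a beam in bending (y = distance from the neutral axis to the outermost fibre), so sigma = (M·y) / I (SI units).
  A: sigma = (87000 × 0.142) / 0.000445 = 2.776 × 10⁷ Pa = 27.76 MPa
  B: sigma = (479000 × 0.0945) / 0.000406 = 1.115 × 10⁸ Pa = 111.5 MPa
111.5 MPa > 27.76 MPa, so B is larger.
Final answer: B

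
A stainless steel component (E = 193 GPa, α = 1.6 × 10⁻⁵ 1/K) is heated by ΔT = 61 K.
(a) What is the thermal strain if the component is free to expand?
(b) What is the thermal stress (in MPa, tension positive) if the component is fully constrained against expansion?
(a) Free thermal strain ε_th = α·ΔT = (1.6 × 10⁻⁵) × 61 = 0.000976
(b) Fully constrained, the expansion is suppressed, so σ = -E·α·ΔT. Convert E = 193 GPa = 1.93 × 10¹¹ Pa.
  σ = -(1.93 × 10¹¹) × (1.6 × 10⁻⁵) × 61 = -1.884 × 10⁸ Pa = -188.4 MPa (compressive)
Final answer: (a) ε_th = 0.000976, (b) σ = -188.4 MPa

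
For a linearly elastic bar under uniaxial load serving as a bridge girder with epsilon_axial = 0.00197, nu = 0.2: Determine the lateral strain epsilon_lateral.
Model: a linearly elastic bar under uniaxial load, so epsilon_lateral = -nu·epsilon_axial.
Substitute:
  epsilon_lateral = -(0.2 × 0.00197)
  epsilon_lateral = -0.000394
Final answer: epsilon_lateral = -0.000394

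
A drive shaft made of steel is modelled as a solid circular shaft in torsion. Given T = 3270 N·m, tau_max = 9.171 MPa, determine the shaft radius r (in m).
Model: a solid circular shaft in torsion, so tau_max = (2·T) / (π·r^3).
Solve for r: r = ((2·T) / (π·tau_max))^(1/3).
Convert to SI units:
  tau_max = 9.171 MPa = 9.171 × 10⁶ Pa
Substitute:
  r = ((2 × 3270) / (π × (9.171 × 10⁶)))^(1/3)
  r = 0.061 m
Final answer: r = 0.061 m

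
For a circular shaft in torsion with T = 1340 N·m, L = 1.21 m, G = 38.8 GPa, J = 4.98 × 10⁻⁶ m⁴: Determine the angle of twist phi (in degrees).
Model: a circular shaft in torsion, so phi = (T·L) / (G·J).
Convert to SI units:
  G = 38.8 GPa = 3.88 × 10¹⁰ Pa
Substitute:
  phi = (1340 × 1.21) / ((3.88 × 10¹⁰) × (4.98 × 10⁻⁶))
  phi = 0.008391 rad
Convert to degrees: phi = 0.008391 × 180/π = 0.4808°
Final answer: phi = 0.4808°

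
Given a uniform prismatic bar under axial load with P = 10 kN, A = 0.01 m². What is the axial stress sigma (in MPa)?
Model: a uniform prismatic bar under axial load, so sigma = P / A.
Convert to SI units:
  P = 10 kN = 10000 N
Substitute:
  sigma = 10000 / 0.01
  sigma = 1 × 10⁶ Pa
Convert: sigma = 1 × 10⁶ Pa = 1 MPa
Final answer: sigma = 1 MPa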